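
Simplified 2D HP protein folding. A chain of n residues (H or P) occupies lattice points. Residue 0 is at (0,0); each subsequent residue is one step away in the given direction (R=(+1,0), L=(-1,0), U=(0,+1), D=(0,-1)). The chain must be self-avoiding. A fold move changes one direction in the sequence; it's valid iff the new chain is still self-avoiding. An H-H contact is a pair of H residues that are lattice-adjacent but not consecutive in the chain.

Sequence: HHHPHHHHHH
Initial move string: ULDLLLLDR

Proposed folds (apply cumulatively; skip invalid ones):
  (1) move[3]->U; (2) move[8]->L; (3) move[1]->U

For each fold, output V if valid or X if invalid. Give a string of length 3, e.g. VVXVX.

Answer: XVX

Derivation:
Initial: ULDLLLLDR -> [(0, 0), (0, 1), (-1, 1), (-1, 0), (-2, 0), (-3, 0), (-4, 0), (-5, 0), (-5, -1), (-4, -1)]
Fold 1: move[3]->U => ULDULLLDR INVALID (collision), skipped
Fold 2: move[8]->L => ULDLLLLDL VALID
Fold 3: move[1]->U => UUDLLLLDL INVALID (collision), skipped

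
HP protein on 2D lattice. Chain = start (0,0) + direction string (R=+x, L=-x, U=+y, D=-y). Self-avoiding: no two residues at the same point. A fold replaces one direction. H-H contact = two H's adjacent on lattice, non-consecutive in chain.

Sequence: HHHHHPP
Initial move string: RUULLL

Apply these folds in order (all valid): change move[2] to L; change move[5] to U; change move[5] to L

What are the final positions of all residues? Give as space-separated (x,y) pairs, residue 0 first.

Answer: (0,0) (1,0) (1,1) (0,1) (-1,1) (-2,1) (-3,1)

Derivation:
Initial moves: RUULLL
Fold: move[2]->L => RULLLL (positions: [(0, 0), (1, 0), (1, 1), (0, 1), (-1, 1), (-2, 1), (-3, 1)])
Fold: move[5]->U => RULLLU (positions: [(0, 0), (1, 0), (1, 1), (0, 1), (-1, 1), (-2, 1), (-2, 2)])
Fold: move[5]->L => RULLLL (positions: [(0, 0), (1, 0), (1, 1), (0, 1), (-1, 1), (-2, 1), (-3, 1)])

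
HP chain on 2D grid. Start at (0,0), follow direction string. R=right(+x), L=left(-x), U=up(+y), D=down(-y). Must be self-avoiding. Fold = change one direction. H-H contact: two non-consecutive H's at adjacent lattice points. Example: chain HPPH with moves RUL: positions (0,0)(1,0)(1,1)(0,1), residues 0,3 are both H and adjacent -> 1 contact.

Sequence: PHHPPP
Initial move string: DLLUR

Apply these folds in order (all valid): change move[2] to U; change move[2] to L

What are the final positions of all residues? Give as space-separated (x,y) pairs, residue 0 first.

Answer: (0,0) (0,-1) (-1,-1) (-2,-1) (-2,0) (-1,0)

Derivation:
Initial moves: DLLUR
Fold: move[2]->U => DLUUR (positions: [(0, 0), (0, -1), (-1, -1), (-1, 0), (-1, 1), (0, 1)])
Fold: move[2]->L => DLLUR (positions: [(0, 0), (0, -1), (-1, -1), (-2, -1), (-2, 0), (-1, 0)])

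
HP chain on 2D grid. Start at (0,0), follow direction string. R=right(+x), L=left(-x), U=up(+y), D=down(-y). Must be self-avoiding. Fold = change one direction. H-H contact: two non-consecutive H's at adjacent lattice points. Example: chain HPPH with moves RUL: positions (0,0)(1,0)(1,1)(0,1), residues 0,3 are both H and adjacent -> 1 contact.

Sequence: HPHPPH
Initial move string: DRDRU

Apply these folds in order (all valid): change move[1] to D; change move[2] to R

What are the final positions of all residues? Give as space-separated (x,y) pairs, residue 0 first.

Initial moves: DRDRU
Fold: move[1]->D => DDDRU (positions: [(0, 0), (0, -1), (0, -2), (0, -3), (1, -3), (1, -2)])
Fold: move[2]->R => DDRRU (positions: [(0, 0), (0, -1), (0, -2), (1, -2), (2, -2), (2, -1)])

Answer: (0,0) (0,-1) (0,-2) (1,-2) (2,-2) (2,-1)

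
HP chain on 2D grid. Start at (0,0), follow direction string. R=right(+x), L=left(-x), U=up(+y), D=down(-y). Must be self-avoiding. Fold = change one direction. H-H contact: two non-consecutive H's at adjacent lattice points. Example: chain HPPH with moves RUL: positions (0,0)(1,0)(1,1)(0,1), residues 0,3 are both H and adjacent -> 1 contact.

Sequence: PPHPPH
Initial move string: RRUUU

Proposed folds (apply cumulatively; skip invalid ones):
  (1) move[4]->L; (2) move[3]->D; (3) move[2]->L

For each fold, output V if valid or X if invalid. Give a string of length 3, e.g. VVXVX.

Initial: RRUUU -> [(0, 0), (1, 0), (2, 0), (2, 1), (2, 2), (2, 3)]
Fold 1: move[4]->L => RRUUL VALID
Fold 2: move[3]->D => RRUDL INVALID (collision), skipped
Fold 3: move[2]->L => RRLUL INVALID (collision), skipped

Answer: VXX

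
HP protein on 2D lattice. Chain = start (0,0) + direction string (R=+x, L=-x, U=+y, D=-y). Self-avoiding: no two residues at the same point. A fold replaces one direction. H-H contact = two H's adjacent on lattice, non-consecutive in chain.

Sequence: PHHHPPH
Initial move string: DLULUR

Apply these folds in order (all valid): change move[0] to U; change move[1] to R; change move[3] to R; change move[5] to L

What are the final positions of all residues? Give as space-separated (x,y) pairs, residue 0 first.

Answer: (0,0) (0,1) (1,1) (1,2) (2,2) (2,3) (1,3)

Derivation:
Initial moves: DLULUR
Fold: move[0]->U => ULULUR (positions: [(0, 0), (0, 1), (-1, 1), (-1, 2), (-2, 2), (-2, 3), (-1, 3)])
Fold: move[1]->R => URULUR (positions: [(0, 0), (0, 1), (1, 1), (1, 2), (0, 2), (0, 3), (1, 3)])
Fold: move[3]->R => URURUR (positions: [(0, 0), (0, 1), (1, 1), (1, 2), (2, 2), (2, 3), (3, 3)])
Fold: move[5]->L => URURUL (positions: [(0, 0), (0, 1), (1, 1), (1, 2), (2, 2), (2, 3), (1, 3)])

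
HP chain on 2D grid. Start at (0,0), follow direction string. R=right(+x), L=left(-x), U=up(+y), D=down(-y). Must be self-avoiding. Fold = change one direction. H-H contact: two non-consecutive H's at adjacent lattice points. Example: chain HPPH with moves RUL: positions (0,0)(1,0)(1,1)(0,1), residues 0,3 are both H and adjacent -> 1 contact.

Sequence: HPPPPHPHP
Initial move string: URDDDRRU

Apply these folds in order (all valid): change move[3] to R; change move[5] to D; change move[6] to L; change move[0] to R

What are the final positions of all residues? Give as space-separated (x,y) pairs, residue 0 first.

Initial moves: URDDDRRU
Fold: move[3]->R => URDRDRRU (positions: [(0, 0), (0, 1), (1, 1), (1, 0), (2, 0), (2, -1), (3, -1), (4, -1), (4, 0)])
Fold: move[5]->D => URDRDDRU (positions: [(0, 0), (0, 1), (1, 1), (1, 0), (2, 0), (2, -1), (2, -2), (3, -2), (3, -1)])
Fold: move[6]->L => URDRDDLU (positions: [(0, 0), (0, 1), (1, 1), (1, 0), (2, 0), (2, -1), (2, -2), (1, -2), (1, -1)])
Fold: move[0]->R => RRDRDDLU (positions: [(0, 0), (1, 0), (2, 0), (2, -1), (3, -1), (3, -2), (3, -3), (2, -3), (2, -2)])

Answer: (0,0) (1,0) (2,0) (2,-1) (3,-1) (3,-2) (3,-3) (2,-3) (2,-2)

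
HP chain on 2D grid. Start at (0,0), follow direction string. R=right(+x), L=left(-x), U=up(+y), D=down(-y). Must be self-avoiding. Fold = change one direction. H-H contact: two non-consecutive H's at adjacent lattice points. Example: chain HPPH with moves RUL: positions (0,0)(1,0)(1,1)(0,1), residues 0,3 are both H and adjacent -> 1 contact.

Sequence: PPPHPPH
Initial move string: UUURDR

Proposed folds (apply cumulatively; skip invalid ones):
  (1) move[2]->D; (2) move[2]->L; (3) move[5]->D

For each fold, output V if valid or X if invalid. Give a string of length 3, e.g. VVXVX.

Answer: XXV

Derivation:
Initial: UUURDR -> [(0, 0), (0, 1), (0, 2), (0, 3), (1, 3), (1, 2), (2, 2)]
Fold 1: move[2]->D => UUDRDR INVALID (collision), skipped
Fold 2: move[2]->L => UULRDR INVALID (collision), skipped
Fold 3: move[5]->D => UUURDD VALID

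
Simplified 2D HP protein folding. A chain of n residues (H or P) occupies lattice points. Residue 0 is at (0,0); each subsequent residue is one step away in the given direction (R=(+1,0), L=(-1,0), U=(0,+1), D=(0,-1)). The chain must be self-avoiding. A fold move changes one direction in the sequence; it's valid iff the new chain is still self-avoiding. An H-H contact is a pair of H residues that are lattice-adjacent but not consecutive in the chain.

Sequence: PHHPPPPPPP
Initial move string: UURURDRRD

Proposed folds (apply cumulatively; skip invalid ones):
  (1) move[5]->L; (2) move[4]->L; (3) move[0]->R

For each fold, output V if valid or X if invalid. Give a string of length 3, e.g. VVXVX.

Answer: XXV

Derivation:
Initial: UURURDRRD -> [(0, 0), (0, 1), (0, 2), (1, 2), (1, 3), (2, 3), (2, 2), (3, 2), (4, 2), (4, 1)]
Fold 1: move[5]->L => UURURLRRD INVALID (collision), skipped
Fold 2: move[4]->L => UURULDRRD INVALID (collision), skipped
Fold 3: move[0]->R => RURURDRRD VALID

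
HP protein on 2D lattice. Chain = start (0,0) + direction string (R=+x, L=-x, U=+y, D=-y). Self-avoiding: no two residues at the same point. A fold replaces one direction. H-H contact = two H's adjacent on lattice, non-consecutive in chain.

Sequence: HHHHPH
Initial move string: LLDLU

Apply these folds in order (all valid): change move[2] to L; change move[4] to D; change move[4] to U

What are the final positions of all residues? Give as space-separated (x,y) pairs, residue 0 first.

Initial moves: LLDLU
Fold: move[2]->L => LLLLU (positions: [(0, 0), (-1, 0), (-2, 0), (-3, 0), (-4, 0), (-4, 1)])
Fold: move[4]->D => LLLLD (positions: [(0, 0), (-1, 0), (-2, 0), (-3, 0), (-4, 0), (-4, -1)])
Fold: move[4]->U => LLLLU (positions: [(0, 0), (-1, 0), (-2, 0), (-3, 0), (-4, 0), (-4, 1)])

Answer: (0,0) (-1,0) (-2,0) (-3,0) (-4,0) (-4,1)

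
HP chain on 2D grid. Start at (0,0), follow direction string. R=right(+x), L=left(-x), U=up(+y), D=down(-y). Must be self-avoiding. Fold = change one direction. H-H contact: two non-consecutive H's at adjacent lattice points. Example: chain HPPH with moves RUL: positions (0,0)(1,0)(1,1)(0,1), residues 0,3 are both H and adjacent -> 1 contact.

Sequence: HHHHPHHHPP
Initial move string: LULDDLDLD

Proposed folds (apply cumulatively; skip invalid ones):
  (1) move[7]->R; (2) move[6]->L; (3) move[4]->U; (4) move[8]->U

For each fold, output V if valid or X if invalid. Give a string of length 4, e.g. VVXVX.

Initial: LULDDLDLD -> [(0, 0), (-1, 0), (-1, 1), (-2, 1), (-2, 0), (-2, -1), (-3, -1), (-3, -2), (-4, -2), (-4, -3)]
Fold 1: move[7]->R => LULDDLDRD VALID
Fold 2: move[6]->L => LULDDLLRD INVALID (collision), skipped
Fold 3: move[4]->U => LULDULDRD INVALID (collision), skipped
Fold 4: move[8]->U => LULDDLDRU INVALID (collision), skipped

Answer: VXXX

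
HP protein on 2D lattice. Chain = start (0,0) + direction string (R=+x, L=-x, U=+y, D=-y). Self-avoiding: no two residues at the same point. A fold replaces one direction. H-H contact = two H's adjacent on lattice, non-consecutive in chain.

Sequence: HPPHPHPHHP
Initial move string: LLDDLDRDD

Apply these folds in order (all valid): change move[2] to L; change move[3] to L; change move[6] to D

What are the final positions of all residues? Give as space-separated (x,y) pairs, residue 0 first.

Initial moves: LLDDLDRDD
Fold: move[2]->L => LLLDLDRDD (positions: [(0, 0), (-1, 0), (-2, 0), (-3, 0), (-3, -1), (-4, -1), (-4, -2), (-3, -2), (-3, -3), (-3, -4)])
Fold: move[3]->L => LLLLLDRDD (positions: [(0, 0), (-1, 0), (-2, 0), (-3, 0), (-4, 0), (-5, 0), (-5, -1), (-4, -1), (-4, -2), (-4, -3)])
Fold: move[6]->D => LLLLLDDDD (positions: [(0, 0), (-1, 0), (-2, 0), (-3, 0), (-4, 0), (-5, 0), (-5, -1), (-5, -2), (-5, -3), (-5, -4)])

Answer: (0,0) (-1,0) (-2,0) (-3,0) (-4,0) (-5,0) (-5,-1) (-5,-2) (-5,-3) (-5,-4)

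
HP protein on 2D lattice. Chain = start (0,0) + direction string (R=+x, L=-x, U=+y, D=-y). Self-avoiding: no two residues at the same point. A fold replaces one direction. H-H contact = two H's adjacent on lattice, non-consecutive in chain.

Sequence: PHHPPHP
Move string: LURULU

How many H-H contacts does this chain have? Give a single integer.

Positions: [(0, 0), (-1, 0), (-1, 1), (0, 1), (0, 2), (-1, 2), (-1, 3)]
H-H contact: residue 2 @(-1,1) - residue 5 @(-1, 2)

Answer: 1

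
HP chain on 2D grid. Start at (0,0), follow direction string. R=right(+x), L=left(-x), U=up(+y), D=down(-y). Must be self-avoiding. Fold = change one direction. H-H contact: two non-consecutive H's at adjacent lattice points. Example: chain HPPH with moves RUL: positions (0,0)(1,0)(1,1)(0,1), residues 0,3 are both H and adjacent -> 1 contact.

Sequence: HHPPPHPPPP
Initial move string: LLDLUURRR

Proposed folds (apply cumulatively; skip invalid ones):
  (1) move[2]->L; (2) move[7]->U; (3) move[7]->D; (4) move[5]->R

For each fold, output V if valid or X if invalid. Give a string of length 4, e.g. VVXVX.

Initial: LLDLUURRR -> [(0, 0), (-1, 0), (-2, 0), (-2, -1), (-3, -1), (-3, 0), (-3, 1), (-2, 1), (-1, 1), (0, 1)]
Fold 1: move[2]->L => LLLLUURRR VALID
Fold 2: move[7]->U => LLLLUURUR VALID
Fold 3: move[7]->D => LLLLUURDR VALID
Fold 4: move[5]->R => LLLLURRDR INVALID (collision), skipped

Answer: VVVX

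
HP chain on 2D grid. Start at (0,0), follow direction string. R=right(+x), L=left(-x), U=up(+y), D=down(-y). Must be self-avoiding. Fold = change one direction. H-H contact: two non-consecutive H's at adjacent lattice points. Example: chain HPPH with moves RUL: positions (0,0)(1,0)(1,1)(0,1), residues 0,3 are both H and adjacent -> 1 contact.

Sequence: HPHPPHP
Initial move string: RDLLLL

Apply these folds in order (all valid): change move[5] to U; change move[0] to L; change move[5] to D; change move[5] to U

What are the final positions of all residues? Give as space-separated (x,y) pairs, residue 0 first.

Answer: (0,0) (-1,0) (-1,-1) (-2,-1) (-3,-1) (-4,-1) (-4,0)

Derivation:
Initial moves: RDLLLL
Fold: move[5]->U => RDLLLU (positions: [(0, 0), (1, 0), (1, -1), (0, -1), (-1, -1), (-2, -1), (-2, 0)])
Fold: move[0]->L => LDLLLU (positions: [(0, 0), (-1, 0), (-1, -1), (-2, -1), (-3, -1), (-4, -1), (-4, 0)])
Fold: move[5]->D => LDLLLD (positions: [(0, 0), (-1, 0), (-1, -1), (-2, -1), (-3, -1), (-4, -1), (-4, -2)])
Fold: move[5]->U => LDLLLU (positions: [(0, 0), (-1, 0), (-1, -1), (-2, -1), (-3, -1), (-4, -1), (-4, 0)])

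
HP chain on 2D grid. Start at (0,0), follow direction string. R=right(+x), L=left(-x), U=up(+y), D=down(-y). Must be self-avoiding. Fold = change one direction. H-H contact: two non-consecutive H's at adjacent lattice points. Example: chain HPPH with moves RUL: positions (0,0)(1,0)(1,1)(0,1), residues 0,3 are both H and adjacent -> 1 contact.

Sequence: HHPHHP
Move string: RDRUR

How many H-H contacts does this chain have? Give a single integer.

Positions: [(0, 0), (1, 0), (1, -1), (2, -1), (2, 0), (3, 0)]
H-H contact: residue 1 @(1,0) - residue 4 @(2, 0)

Answer: 1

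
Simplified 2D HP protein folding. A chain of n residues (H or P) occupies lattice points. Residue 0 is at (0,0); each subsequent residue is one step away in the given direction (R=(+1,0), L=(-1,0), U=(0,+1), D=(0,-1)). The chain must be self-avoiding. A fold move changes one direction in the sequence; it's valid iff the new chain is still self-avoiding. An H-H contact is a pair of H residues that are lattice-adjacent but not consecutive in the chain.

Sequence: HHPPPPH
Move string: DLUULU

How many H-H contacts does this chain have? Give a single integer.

Answer: 0

Derivation:
Positions: [(0, 0), (0, -1), (-1, -1), (-1, 0), (-1, 1), (-2, 1), (-2, 2)]
No H-H contacts found.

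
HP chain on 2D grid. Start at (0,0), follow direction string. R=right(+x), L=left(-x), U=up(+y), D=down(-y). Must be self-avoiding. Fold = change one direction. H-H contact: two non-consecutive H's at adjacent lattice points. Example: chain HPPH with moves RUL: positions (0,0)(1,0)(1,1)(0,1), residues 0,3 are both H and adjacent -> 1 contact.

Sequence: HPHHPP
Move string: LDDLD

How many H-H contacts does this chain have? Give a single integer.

Answer: 0

Derivation:
Positions: [(0, 0), (-1, 0), (-1, -1), (-1, -2), (-2, -2), (-2, -3)]
No H-H contacts found.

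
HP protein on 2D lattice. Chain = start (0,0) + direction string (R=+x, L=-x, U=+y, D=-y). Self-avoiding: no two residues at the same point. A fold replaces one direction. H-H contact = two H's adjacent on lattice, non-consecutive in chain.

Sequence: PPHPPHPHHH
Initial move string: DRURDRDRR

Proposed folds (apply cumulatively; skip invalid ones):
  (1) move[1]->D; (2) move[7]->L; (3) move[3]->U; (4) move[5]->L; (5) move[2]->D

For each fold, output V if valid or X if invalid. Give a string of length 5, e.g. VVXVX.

Answer: XXXXV

Derivation:
Initial: DRURDRDRR -> [(0, 0), (0, -1), (1, -1), (1, 0), (2, 0), (2, -1), (3, -1), (3, -2), (4, -2), (5, -2)]
Fold 1: move[1]->D => DDURDRDRR INVALID (collision), skipped
Fold 2: move[7]->L => DRURDRDLR INVALID (collision), skipped
Fold 3: move[3]->U => DRUUDRDRR INVALID (collision), skipped
Fold 4: move[5]->L => DRURDLDRR INVALID (collision), skipped
Fold 5: move[2]->D => DRDRDRDRR VALID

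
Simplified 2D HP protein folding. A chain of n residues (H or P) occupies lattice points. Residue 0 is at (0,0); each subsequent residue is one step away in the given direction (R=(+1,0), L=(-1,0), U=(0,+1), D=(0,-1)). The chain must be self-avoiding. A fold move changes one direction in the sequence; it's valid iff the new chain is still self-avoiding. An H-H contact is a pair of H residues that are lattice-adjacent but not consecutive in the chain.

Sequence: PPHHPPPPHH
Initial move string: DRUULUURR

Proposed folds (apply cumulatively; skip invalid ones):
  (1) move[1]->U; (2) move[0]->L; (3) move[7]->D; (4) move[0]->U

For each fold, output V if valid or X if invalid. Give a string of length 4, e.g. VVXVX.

Initial: DRUULUURR -> [(0, 0), (0, -1), (1, -1), (1, 0), (1, 1), (0, 1), (0, 2), (0, 3), (1, 3), (2, 3)]
Fold 1: move[1]->U => DUUULUURR INVALID (collision), skipped
Fold 2: move[0]->L => LRUULUURR INVALID (collision), skipped
Fold 3: move[7]->D => DRUULUUDR INVALID (collision), skipped
Fold 4: move[0]->U => URUULUURR VALID

Answer: XXXV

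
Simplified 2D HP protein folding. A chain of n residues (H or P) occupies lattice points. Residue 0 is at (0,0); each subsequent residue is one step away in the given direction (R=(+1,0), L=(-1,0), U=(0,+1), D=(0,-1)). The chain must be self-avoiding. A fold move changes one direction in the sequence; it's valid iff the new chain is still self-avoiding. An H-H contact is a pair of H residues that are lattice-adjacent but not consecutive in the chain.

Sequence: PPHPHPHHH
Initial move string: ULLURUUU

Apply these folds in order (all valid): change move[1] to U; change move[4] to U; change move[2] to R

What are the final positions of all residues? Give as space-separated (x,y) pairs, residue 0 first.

Answer: (0,0) (0,1) (0,2) (1,2) (1,3) (1,4) (1,5) (1,6) (1,7)

Derivation:
Initial moves: ULLURUUU
Fold: move[1]->U => UULURUUU (positions: [(0, 0), (0, 1), (0, 2), (-1, 2), (-1, 3), (0, 3), (0, 4), (0, 5), (0, 6)])
Fold: move[4]->U => UULUUUUU (positions: [(0, 0), (0, 1), (0, 2), (-1, 2), (-1, 3), (-1, 4), (-1, 5), (-1, 6), (-1, 7)])
Fold: move[2]->R => UURUUUUU (positions: [(0, 0), (0, 1), (0, 2), (1, 2), (1, 3), (1, 4), (1, 5), (1, 6), (1, 7)])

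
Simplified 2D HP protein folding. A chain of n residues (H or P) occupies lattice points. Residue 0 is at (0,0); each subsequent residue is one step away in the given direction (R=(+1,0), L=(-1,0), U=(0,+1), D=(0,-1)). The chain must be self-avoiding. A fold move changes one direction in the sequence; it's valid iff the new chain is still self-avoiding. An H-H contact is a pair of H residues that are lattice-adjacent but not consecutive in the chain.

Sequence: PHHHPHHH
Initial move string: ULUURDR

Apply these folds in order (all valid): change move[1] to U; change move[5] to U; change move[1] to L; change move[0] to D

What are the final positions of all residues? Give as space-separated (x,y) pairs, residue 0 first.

Answer: (0,0) (0,-1) (-1,-1) (-1,0) (-1,1) (0,1) (0,2) (1,2)

Derivation:
Initial moves: ULUURDR
Fold: move[1]->U => UUUURDR (positions: [(0, 0), (0, 1), (0, 2), (0, 3), (0, 4), (1, 4), (1, 3), (2, 3)])
Fold: move[5]->U => UUUURUR (positions: [(0, 0), (0, 1), (0, 2), (0, 3), (0, 4), (1, 4), (1, 5), (2, 5)])
Fold: move[1]->L => ULUURUR (positions: [(0, 0), (0, 1), (-1, 1), (-1, 2), (-1, 3), (0, 3), (0, 4), (1, 4)])
Fold: move[0]->D => DLUURUR (positions: [(0, 0), (0, -1), (-1, -1), (-1, 0), (-1, 1), (0, 1), (0, 2), (1, 2)])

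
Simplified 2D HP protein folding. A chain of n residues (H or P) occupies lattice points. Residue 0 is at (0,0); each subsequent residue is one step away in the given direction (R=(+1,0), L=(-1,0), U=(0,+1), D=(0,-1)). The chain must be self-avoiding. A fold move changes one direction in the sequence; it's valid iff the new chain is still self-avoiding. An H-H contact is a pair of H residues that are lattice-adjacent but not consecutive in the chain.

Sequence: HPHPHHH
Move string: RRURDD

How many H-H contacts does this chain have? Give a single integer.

Answer: 1

Derivation:
Positions: [(0, 0), (1, 0), (2, 0), (2, 1), (3, 1), (3, 0), (3, -1)]
H-H contact: residue 2 @(2,0) - residue 5 @(3, 0)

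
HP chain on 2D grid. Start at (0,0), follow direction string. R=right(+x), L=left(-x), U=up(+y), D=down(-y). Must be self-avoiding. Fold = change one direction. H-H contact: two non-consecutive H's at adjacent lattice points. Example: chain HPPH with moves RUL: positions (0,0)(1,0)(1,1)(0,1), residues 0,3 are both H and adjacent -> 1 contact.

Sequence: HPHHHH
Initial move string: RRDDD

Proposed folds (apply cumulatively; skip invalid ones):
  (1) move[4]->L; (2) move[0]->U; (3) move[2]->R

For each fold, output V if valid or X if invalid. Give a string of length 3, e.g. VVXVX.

Initial: RRDDD -> [(0, 0), (1, 0), (2, 0), (2, -1), (2, -2), (2, -3)]
Fold 1: move[4]->L => RRDDL VALID
Fold 2: move[0]->U => URDDL VALID
Fold 3: move[2]->R => URRDL VALID

Answer: VVV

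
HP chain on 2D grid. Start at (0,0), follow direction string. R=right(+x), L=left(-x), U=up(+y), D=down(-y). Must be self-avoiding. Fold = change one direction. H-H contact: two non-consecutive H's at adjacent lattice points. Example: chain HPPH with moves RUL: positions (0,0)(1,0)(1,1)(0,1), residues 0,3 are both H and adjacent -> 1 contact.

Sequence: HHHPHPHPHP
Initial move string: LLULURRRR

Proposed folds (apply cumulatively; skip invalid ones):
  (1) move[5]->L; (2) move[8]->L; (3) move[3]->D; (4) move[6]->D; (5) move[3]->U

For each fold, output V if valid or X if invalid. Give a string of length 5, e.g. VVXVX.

Answer: XXXXV

Derivation:
Initial: LLULURRRR -> [(0, 0), (-1, 0), (-2, 0), (-2, 1), (-3, 1), (-3, 2), (-2, 2), (-1, 2), (0, 2), (1, 2)]
Fold 1: move[5]->L => LLULULRRR INVALID (collision), skipped
Fold 2: move[8]->L => LLULURRRL INVALID (collision), skipped
Fold 3: move[3]->D => LLUDURRRR INVALID (collision), skipped
Fold 4: move[6]->D => LLULURDRR INVALID (collision), skipped
Fold 5: move[3]->U => LLUUURRRR VALID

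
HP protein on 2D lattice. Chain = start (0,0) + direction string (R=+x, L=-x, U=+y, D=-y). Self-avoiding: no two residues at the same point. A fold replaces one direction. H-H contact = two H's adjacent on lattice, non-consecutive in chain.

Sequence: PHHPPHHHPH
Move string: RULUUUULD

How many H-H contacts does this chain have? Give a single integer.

Positions: [(0, 0), (1, 0), (1, 1), (0, 1), (0, 2), (0, 3), (0, 4), (0, 5), (-1, 5), (-1, 4)]
H-H contact: residue 6 @(0,4) - residue 9 @(-1, 4)

Answer: 1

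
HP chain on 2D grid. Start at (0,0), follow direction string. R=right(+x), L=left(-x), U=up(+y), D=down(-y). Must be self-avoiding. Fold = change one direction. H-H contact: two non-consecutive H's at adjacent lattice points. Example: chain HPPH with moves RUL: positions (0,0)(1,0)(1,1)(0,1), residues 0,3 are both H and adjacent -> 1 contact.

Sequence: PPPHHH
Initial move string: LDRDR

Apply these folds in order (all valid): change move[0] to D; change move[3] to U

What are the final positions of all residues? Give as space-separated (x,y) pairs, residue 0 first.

Initial moves: LDRDR
Fold: move[0]->D => DDRDR (positions: [(0, 0), (0, -1), (0, -2), (1, -2), (1, -3), (2, -3)])
Fold: move[3]->U => DDRUR (positions: [(0, 0), (0, -1), (0, -2), (1, -2), (1, -1), (2, -1)])

Answer: (0,0) (0,-1) (0,-2) (1,-2) (1,-1) (2,-1)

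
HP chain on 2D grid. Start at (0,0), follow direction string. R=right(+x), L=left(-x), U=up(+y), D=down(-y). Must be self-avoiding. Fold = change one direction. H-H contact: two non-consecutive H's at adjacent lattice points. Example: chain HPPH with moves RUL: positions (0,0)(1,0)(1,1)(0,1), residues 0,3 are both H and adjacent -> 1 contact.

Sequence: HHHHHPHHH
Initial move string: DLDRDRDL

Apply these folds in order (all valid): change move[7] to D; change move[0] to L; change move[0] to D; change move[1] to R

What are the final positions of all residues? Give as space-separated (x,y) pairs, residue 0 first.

Initial moves: DLDRDRDL
Fold: move[7]->D => DLDRDRDD (positions: [(0, 0), (0, -1), (-1, -1), (-1, -2), (0, -2), (0, -3), (1, -3), (1, -4), (1, -5)])
Fold: move[0]->L => LLDRDRDD (positions: [(0, 0), (-1, 0), (-2, 0), (-2, -1), (-1, -1), (-1, -2), (0, -2), (0, -3), (0, -4)])
Fold: move[0]->D => DLDRDRDD (positions: [(0, 0), (0, -1), (-1, -1), (-1, -2), (0, -2), (0, -3), (1, -3), (1, -4), (1, -5)])
Fold: move[1]->R => DRDRDRDD (positions: [(0, 0), (0, -1), (1, -1), (1, -2), (2, -2), (2, -3), (3, -3), (3, -4), (3, -5)])

Answer: (0,0) (0,-1) (1,-1) (1,-2) (2,-2) (2,-3) (3,-3) (3,-4) (3,-5)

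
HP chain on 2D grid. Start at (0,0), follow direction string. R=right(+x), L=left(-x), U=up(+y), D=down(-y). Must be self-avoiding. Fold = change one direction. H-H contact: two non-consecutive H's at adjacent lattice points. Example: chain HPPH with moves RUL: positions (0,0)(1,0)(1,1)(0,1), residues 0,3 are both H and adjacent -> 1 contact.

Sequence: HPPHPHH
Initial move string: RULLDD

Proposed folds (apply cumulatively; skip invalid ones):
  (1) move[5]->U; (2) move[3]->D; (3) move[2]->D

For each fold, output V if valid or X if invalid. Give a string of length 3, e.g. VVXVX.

Answer: XXX

Derivation:
Initial: RULLDD -> [(0, 0), (1, 0), (1, 1), (0, 1), (-1, 1), (-1, 0), (-1, -1)]
Fold 1: move[5]->U => RULLDU INVALID (collision), skipped
Fold 2: move[3]->D => RULDDD INVALID (collision), skipped
Fold 3: move[2]->D => RUDLDD INVALID (collision), skipped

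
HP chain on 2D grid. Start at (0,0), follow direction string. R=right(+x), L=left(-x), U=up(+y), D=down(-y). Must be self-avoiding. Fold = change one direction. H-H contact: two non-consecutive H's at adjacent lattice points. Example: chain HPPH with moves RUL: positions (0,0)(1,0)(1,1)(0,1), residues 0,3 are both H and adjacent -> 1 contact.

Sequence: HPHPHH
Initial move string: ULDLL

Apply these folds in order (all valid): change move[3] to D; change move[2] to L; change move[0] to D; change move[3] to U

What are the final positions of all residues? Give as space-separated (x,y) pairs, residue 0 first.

Initial moves: ULDLL
Fold: move[3]->D => ULDDL (positions: [(0, 0), (0, 1), (-1, 1), (-1, 0), (-1, -1), (-2, -1)])
Fold: move[2]->L => ULLDL (positions: [(0, 0), (0, 1), (-1, 1), (-2, 1), (-2, 0), (-3, 0)])
Fold: move[0]->D => DLLDL (positions: [(0, 0), (0, -1), (-1, -1), (-2, -1), (-2, -2), (-3, -2)])
Fold: move[3]->U => DLLUL (positions: [(0, 0), (0, -1), (-1, -1), (-2, -1), (-2, 0), (-3, 0)])

Answer: (0,0) (0,-1) (-1,-1) (-2,-1) (-2,0) (-3,0)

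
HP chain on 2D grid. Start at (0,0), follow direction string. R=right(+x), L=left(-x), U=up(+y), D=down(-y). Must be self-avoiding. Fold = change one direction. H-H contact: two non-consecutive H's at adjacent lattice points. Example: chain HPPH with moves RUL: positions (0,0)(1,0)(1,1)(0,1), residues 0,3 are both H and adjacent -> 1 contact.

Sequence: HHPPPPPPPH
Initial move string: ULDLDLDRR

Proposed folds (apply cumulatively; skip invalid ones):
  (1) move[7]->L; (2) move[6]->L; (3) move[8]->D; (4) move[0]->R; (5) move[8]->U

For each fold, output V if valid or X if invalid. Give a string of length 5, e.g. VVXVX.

Answer: XXVXX

Derivation:
Initial: ULDLDLDRR -> [(0, 0), (0, 1), (-1, 1), (-1, 0), (-2, 0), (-2, -1), (-3, -1), (-3, -2), (-2, -2), (-1, -2)]
Fold 1: move[7]->L => ULDLDLDLR INVALID (collision), skipped
Fold 2: move[6]->L => ULDLDLLRR INVALID (collision), skipped
Fold 3: move[8]->D => ULDLDLDRD VALID
Fold 4: move[0]->R => RLDLDLDRD INVALID (collision), skipped
Fold 5: move[8]->U => ULDLDLDRU INVALID (collision), skipped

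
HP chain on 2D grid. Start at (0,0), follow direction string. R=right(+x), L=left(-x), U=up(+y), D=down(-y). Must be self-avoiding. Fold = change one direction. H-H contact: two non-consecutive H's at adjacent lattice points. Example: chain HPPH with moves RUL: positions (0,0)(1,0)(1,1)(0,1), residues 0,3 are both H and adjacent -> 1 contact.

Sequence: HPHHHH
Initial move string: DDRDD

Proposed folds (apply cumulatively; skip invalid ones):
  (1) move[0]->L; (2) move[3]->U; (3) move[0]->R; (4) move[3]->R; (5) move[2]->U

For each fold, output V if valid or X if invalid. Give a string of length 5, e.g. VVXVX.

Initial: DDRDD -> [(0, 0), (0, -1), (0, -2), (1, -2), (1, -3), (1, -4)]
Fold 1: move[0]->L => LDRDD VALID
Fold 2: move[3]->U => LDRUD INVALID (collision), skipped
Fold 3: move[0]->R => RDRDD VALID
Fold 4: move[3]->R => RDRRD VALID
Fold 5: move[2]->U => RDURD INVALID (collision), skipped

Answer: VXVVX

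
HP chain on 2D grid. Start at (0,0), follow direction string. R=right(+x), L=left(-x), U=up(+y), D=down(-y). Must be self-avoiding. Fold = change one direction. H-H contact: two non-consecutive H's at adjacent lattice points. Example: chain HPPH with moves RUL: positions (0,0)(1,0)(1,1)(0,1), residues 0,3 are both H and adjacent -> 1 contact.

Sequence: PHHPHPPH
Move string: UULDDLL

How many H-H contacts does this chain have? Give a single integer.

Positions: [(0, 0), (0, 1), (0, 2), (-1, 2), (-1, 1), (-1, 0), (-2, 0), (-3, 0)]
H-H contact: residue 1 @(0,1) - residue 4 @(-1, 1)

Answer: 1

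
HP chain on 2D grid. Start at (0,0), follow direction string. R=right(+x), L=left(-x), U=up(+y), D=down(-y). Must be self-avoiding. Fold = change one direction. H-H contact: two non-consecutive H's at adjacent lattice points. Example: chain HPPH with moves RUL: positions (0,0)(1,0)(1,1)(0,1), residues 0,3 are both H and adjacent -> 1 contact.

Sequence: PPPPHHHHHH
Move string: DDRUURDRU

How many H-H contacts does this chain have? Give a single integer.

Positions: [(0, 0), (0, -1), (0, -2), (1, -2), (1, -1), (1, 0), (2, 0), (2, -1), (3, -1), (3, 0)]
H-H contact: residue 4 @(1,-1) - residue 7 @(2, -1)
H-H contact: residue 6 @(2,0) - residue 9 @(3, 0)

Answer: 2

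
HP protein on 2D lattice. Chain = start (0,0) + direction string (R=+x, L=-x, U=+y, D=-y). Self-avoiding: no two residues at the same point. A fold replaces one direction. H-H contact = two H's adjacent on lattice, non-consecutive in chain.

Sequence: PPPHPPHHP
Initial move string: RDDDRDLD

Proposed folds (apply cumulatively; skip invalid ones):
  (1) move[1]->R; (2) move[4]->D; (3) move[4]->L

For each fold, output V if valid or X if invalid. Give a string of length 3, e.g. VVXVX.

Initial: RDDDRDLD -> [(0, 0), (1, 0), (1, -1), (1, -2), (1, -3), (2, -3), (2, -4), (1, -4), (1, -5)]
Fold 1: move[1]->R => RRDDRDLD VALID
Fold 2: move[4]->D => RRDDDDLD VALID
Fold 3: move[4]->L => RRDDLDLD VALID

Answer: VVV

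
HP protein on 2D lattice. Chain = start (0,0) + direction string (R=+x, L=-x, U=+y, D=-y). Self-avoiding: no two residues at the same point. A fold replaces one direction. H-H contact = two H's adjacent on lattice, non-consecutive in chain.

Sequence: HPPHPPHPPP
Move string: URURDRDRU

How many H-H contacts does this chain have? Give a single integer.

Answer: 0

Derivation:
Positions: [(0, 0), (0, 1), (1, 1), (1, 2), (2, 2), (2, 1), (3, 1), (3, 0), (4, 0), (4, 1)]
No H-H contacts found.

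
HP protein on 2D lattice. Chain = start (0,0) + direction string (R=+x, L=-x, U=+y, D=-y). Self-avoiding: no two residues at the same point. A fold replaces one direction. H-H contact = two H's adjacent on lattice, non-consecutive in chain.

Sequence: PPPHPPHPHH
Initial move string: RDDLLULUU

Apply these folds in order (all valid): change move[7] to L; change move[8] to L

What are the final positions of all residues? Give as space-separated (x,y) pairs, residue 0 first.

Initial moves: RDDLLULUU
Fold: move[7]->L => RDDLLULLU (positions: [(0, 0), (1, 0), (1, -1), (1, -2), (0, -2), (-1, -2), (-1, -1), (-2, -1), (-3, -1), (-3, 0)])
Fold: move[8]->L => RDDLLULLL (positions: [(0, 0), (1, 0), (1, -1), (1, -2), (0, -2), (-1, -2), (-1, -1), (-2, -1), (-3, -1), (-4, -1)])

Answer: (0,0) (1,0) (1,-1) (1,-2) (0,-2) (-1,-2) (-1,-1) (-2,-1) (-3,-1) (-4,-1)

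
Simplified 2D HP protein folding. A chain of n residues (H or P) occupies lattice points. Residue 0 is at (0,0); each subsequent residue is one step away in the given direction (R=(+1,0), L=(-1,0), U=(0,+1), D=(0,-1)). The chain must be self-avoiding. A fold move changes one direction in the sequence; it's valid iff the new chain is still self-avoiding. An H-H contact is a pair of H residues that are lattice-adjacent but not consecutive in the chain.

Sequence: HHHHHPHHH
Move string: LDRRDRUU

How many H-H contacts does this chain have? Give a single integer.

Answer: 2

Derivation:
Positions: [(0, 0), (-1, 0), (-1, -1), (0, -1), (1, -1), (1, -2), (2, -2), (2, -1), (2, 0)]
H-H contact: residue 0 @(0,0) - residue 3 @(0, -1)
H-H contact: residue 4 @(1,-1) - residue 7 @(2, -1)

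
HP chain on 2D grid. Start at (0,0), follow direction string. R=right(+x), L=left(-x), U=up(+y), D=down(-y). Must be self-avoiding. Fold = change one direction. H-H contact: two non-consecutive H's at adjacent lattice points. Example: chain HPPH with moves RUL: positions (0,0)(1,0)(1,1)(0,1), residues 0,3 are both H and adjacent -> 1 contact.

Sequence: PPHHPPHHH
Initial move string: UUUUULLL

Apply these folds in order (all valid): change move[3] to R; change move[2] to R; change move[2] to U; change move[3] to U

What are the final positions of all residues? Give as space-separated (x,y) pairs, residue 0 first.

Answer: (0,0) (0,1) (0,2) (0,3) (0,4) (0,5) (-1,5) (-2,5) (-3,5)

Derivation:
Initial moves: UUUUULLL
Fold: move[3]->R => UUURULLL (positions: [(0, 0), (0, 1), (0, 2), (0, 3), (1, 3), (1, 4), (0, 4), (-1, 4), (-2, 4)])
Fold: move[2]->R => UURRULLL (positions: [(0, 0), (0, 1), (0, 2), (1, 2), (2, 2), (2, 3), (1, 3), (0, 3), (-1, 3)])
Fold: move[2]->U => UUURULLL (positions: [(0, 0), (0, 1), (0, 2), (0, 3), (1, 3), (1, 4), (0, 4), (-1, 4), (-2, 4)])
Fold: move[3]->U => UUUUULLL (positions: [(0, 0), (0, 1), (0, 2), (0, 3), (0, 4), (0, 5), (-1, 5), (-2, 5), (-3, 5)])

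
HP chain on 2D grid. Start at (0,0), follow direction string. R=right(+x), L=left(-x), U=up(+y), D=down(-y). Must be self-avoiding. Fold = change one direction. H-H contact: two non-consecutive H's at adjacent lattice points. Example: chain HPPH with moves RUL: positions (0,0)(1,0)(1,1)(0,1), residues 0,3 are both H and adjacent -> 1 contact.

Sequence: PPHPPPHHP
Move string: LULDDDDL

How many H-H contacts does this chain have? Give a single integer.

Positions: [(0, 0), (-1, 0), (-1, 1), (-2, 1), (-2, 0), (-2, -1), (-2, -2), (-2, -3), (-3, -3)]
No H-H contacts found.

Answer: 0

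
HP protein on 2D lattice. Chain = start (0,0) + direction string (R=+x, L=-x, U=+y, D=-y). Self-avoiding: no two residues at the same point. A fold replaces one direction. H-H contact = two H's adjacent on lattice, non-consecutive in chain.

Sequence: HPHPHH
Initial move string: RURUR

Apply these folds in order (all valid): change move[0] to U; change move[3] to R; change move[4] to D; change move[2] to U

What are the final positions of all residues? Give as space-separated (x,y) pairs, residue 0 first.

Answer: (0,0) (0,1) (0,2) (0,3) (1,3) (1,2)

Derivation:
Initial moves: RURUR
Fold: move[0]->U => UURUR (positions: [(0, 0), (0, 1), (0, 2), (1, 2), (1, 3), (2, 3)])
Fold: move[3]->R => UURRR (positions: [(0, 0), (0, 1), (0, 2), (1, 2), (2, 2), (3, 2)])
Fold: move[4]->D => UURRD (positions: [(0, 0), (0, 1), (0, 2), (1, 2), (2, 2), (2, 1)])
Fold: move[2]->U => UUURD (positions: [(0, 0), (0, 1), (0, 2), (0, 3), (1, 3), (1, 2)])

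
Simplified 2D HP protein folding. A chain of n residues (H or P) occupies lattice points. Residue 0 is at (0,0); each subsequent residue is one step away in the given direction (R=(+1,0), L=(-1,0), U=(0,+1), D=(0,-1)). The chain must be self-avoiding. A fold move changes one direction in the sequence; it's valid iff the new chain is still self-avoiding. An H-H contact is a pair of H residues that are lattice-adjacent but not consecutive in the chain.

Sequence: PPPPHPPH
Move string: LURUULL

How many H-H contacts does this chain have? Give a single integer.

Answer: 0

Derivation:
Positions: [(0, 0), (-1, 0), (-1, 1), (0, 1), (0, 2), (0, 3), (-1, 3), (-2, 3)]
No H-H contacts found.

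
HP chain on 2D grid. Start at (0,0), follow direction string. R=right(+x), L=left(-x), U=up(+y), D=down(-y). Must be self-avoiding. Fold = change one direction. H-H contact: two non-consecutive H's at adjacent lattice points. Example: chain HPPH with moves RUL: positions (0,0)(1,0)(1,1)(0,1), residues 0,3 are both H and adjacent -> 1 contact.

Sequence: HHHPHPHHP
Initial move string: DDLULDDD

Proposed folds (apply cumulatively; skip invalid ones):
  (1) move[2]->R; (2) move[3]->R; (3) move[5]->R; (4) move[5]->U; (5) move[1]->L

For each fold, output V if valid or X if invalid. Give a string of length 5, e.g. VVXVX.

Answer: XXXXV

Derivation:
Initial: DDLULDDD -> [(0, 0), (0, -1), (0, -2), (-1, -2), (-1, -1), (-2, -1), (-2, -2), (-2, -3), (-2, -4)]
Fold 1: move[2]->R => DDRULDDD INVALID (collision), skipped
Fold 2: move[3]->R => DDLRLDDD INVALID (collision), skipped
Fold 3: move[5]->R => DDLULRDD INVALID (collision), skipped
Fold 4: move[5]->U => DDLULUDD INVALID (collision), skipped
Fold 5: move[1]->L => DLLULDDD VALID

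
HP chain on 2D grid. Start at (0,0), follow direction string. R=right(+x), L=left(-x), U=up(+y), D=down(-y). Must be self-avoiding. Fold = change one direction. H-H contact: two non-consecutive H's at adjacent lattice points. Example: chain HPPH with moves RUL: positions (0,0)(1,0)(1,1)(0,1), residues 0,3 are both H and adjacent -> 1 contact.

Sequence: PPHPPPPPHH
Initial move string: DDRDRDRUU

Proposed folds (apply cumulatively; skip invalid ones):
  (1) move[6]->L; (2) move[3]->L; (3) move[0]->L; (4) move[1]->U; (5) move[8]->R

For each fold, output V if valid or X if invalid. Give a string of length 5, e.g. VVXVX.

Initial: DDRDRDRUU -> [(0, 0), (0, -1), (0, -2), (1, -2), (1, -3), (2, -3), (2, -4), (3, -4), (3, -3), (3, -2)]
Fold 1: move[6]->L => DDRDRDLUU INVALID (collision), skipped
Fold 2: move[3]->L => DDRLRDRUU INVALID (collision), skipped
Fold 3: move[0]->L => LDRDRDRUU VALID
Fold 4: move[1]->U => LURDRDRUU INVALID (collision), skipped
Fold 5: move[8]->R => LDRDRDRUR VALID

Answer: XXVXV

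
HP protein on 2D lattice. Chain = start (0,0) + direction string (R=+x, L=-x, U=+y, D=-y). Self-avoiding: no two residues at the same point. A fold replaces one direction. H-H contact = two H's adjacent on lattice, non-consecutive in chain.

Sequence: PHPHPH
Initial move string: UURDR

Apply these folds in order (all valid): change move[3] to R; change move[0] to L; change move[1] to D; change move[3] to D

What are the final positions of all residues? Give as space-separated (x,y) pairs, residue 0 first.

Answer: (0,0) (-1,0) (-1,-1) (0,-1) (0,-2) (1,-2)

Derivation:
Initial moves: UURDR
Fold: move[3]->R => UURRR (positions: [(0, 0), (0, 1), (0, 2), (1, 2), (2, 2), (3, 2)])
Fold: move[0]->L => LURRR (positions: [(0, 0), (-1, 0), (-1, 1), (0, 1), (1, 1), (2, 1)])
Fold: move[1]->D => LDRRR (positions: [(0, 0), (-1, 0), (-1, -1), (0, -1), (1, -1), (2, -1)])
Fold: move[3]->D => LDRDR (positions: [(0, 0), (-1, 0), (-1, -1), (0, -1), (0, -2), (1, -2)])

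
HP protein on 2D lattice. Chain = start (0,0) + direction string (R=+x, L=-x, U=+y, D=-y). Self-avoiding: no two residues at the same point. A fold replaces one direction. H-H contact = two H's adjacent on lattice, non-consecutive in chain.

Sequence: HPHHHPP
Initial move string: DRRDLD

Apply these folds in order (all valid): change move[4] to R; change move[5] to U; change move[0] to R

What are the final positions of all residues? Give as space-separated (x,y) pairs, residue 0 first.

Initial moves: DRRDLD
Fold: move[4]->R => DRRDRD (positions: [(0, 0), (0, -1), (1, -1), (2, -1), (2, -2), (3, -2), (3, -3)])
Fold: move[5]->U => DRRDRU (positions: [(0, 0), (0, -1), (1, -1), (2, -1), (2, -2), (3, -2), (3, -1)])
Fold: move[0]->R => RRRDRU (positions: [(0, 0), (1, 0), (2, 0), (3, 0), (3, -1), (4, -1), (4, 0)])

Answer: (0,0) (1,0) (2,0) (3,0) (3,-1) (4,-1) (4,0)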